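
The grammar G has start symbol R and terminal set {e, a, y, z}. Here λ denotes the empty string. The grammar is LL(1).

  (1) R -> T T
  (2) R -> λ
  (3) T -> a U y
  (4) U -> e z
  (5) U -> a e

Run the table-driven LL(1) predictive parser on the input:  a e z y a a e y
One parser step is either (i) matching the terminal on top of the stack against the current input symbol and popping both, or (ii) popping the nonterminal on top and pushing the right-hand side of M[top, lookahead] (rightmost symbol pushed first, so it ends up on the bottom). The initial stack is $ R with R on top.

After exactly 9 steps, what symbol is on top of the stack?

     Stack      Input              Action
  1  $ R        a e z y a a e y $  expand R -> T T
  2  $ T T      a e z y a a e y $  expand T -> a U y
  3  $ T y U a  a e z y a a e y $  match a
  4  $ T y U    e z y a a e y $    expand U -> e z
  5  $ T y z e  e z y a a e y $    match e
  6  $ T y z    z y a a e y $      match z
  7  $ T y      y a a e y $        match y
  8  $ T        a a e y $          expand T -> a U y
  9  $ y U a    a a e y $          match a
Stack after step 9: $ y U (top = U).

U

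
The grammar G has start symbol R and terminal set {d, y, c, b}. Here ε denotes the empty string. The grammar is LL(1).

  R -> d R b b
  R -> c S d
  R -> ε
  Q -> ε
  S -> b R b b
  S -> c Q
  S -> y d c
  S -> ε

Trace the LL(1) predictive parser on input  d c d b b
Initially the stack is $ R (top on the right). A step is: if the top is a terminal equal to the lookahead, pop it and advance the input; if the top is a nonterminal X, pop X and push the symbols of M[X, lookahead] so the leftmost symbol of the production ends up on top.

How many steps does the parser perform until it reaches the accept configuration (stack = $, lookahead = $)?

8

step 1: stack=$ R  input=d c d b b $  — expand R -> d R b b
step 2: stack=$ b b R d  input=d c d b b $  — match d
step 3: stack=$ b b R  input=c d b b $  — expand R -> c S d
step 4: stack=$ b b d S c  input=c d b b $  — match c
step 5: stack=$ b b d S  input=d b b $  — expand S -> ε
step 6: stack=$ b b d  input=d b b $  — match d
step 7: stack=$ b b  input=b b $  — match b
step 8: stack=$ b  input=b $  — match b
Accept reached after 8 steps.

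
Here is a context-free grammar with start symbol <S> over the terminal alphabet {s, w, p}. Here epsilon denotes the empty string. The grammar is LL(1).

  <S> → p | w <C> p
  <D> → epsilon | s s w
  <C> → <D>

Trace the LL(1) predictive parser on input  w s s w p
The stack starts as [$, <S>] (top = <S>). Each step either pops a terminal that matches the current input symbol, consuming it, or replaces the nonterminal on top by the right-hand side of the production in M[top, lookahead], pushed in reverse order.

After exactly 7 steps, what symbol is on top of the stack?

p

     Stack      Input        Action
  1  $ <S>      w s s w p $  expand <S> → w <C> p
  2  $ p <C> w  w s s w p $  match w
  3  $ p <C>    s s w p $    expand <C> → <D>
  4  $ p <D>    s s w p $    expand <D> → s s w
  5  $ p w s s  s s w p $    match s
  6  $ p w s    s w p $      match s
  7  $ p w      w p $        match w
Stack after step 7: $ p (top = p).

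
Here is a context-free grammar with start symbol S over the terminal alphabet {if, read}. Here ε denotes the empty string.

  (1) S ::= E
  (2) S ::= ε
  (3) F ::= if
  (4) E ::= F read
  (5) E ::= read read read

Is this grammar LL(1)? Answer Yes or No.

Yes

FIRST(S) = {ε, if, read}
FIRST(F) = {if}
FIRST(E) = {if, read}
FOLLOW(S) = {$}
FOLLOW(F) = {read}
FOLLOW(E) = {$}
Each cell of M receives at most one production.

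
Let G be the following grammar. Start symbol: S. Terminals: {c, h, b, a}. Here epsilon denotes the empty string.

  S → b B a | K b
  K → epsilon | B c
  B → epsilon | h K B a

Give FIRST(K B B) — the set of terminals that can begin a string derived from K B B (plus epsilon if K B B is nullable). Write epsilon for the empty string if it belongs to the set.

{epsilon, c, h}

FIRST(B): from B→epsilon we get {epsilon}; from B→h K B a we get {h}. So FIRST(B) = {epsilon, h}.
FIRST(K): from K→epsilon we get {epsilon}; from K→B c we get {c, h}. So FIRST(K) = {epsilon, c, h}.
FIRST(S): from S→b B a we get {b}; from S→K b we get {b, c, h}. So FIRST(S) = {b, c, h}.
FIRST(K B B): take FIRST of each symbol in turn, carrying on past any symbol whose FIRST contains epsilon; result {epsilon, c, h}.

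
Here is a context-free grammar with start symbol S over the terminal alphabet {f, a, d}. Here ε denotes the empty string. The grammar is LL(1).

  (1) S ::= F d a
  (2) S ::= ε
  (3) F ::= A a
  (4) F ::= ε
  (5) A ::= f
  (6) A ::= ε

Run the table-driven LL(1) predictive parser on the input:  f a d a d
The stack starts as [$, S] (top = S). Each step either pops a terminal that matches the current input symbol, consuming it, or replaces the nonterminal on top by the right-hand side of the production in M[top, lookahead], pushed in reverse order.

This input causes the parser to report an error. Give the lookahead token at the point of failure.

d

     Stack      Input        Action
  1  $ S        f a d a d $  expand S ::= F d a
  2  $ a d F    f a d a d $  expand F ::= A a
  3  $ a d a A  f a d a d $  expand A ::= f
  4  $ a d a f  f a d a d $  match f
  5  $ a d a    a d a d $    match a
  6  $ a d      d a d $      match d
  7  $ a        a d $        match a
  8  $          d $          error: stack empty but input remains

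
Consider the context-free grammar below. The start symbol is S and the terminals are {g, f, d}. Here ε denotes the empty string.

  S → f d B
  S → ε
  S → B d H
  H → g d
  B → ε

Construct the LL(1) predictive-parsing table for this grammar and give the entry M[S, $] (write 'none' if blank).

FIRST(H) = {g}
FIRST(B) = {ε}
FIRST(S) = {ε, d, f}  (via B d H)
FOLLOW(S) includes $ since S is the start symbol.
FOLLOW(S): S appears on no right-hand side. Thus FOLLOW(S) = {$}.
For S → f d B: FIRST(f d B) = {f}, so it goes in M[S, t] for t ∈ {f}.
For S → ε: FIRST(ε) = {ε}, so it goes in M[S, t] for t ∈ {}; since ε ∈ FIRST, also for every t ∈ FOLLOW(S) = {$}.
For S → B d H: FIRST(B d H) = {d}, so it goes in M[S, t] for t ∈ {d}.

S → ε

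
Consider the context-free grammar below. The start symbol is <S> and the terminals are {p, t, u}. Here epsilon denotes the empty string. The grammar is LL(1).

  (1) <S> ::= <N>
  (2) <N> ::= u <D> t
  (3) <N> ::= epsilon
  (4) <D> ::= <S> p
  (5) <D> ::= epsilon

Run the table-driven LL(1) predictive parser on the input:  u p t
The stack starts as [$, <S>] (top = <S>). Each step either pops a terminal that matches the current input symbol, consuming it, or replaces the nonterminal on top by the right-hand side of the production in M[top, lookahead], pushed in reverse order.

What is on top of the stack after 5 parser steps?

     Stack      Input    Action
  1  $ <S>      u p t $  expand <S> ::= <N>
  2  $ <N>      u p t $  expand <N> ::= u <D> t
  3  $ t <D> u  u p t $  match u
  4  $ t <D>    p t $    expand <D> ::= <S> p
  5  $ t p <S>  p t $    expand <S> ::= <N>
Stack after step 5: $ t p <N> (top = <N>).

<N>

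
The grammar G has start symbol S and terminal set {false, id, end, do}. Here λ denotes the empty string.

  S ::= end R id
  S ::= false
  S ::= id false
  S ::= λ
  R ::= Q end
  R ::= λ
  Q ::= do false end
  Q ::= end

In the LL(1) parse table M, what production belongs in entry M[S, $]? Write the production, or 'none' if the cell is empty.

FIRST(S) = {λ, end, false, id}
FIRST(Q) = {do, end}
FIRST(R) = {λ, do, end}  (via Q end)
FOLLOW(S) includes $ since S is the start symbol.
FOLLOW(S): S appears on no right-hand side. Thus FOLLOW(S) = {$}.
For S ::= end R id: FIRST(end R id) = {end}, so it goes in M[S, t] for t ∈ {end}.
For S ::= false: FIRST(false) = {false}, so it goes in M[S, t] for t ∈ {false}.
For S ::= id false: FIRST(id false) = {id}, so it goes in M[S, t] for t ∈ {id}.
For S ::= λ: FIRST(λ) = {λ}, so it goes in M[S, t] for t ∈ {}; since λ ∈ FIRST, also for every t ∈ FOLLOW(S) = {$}.

S ::= λ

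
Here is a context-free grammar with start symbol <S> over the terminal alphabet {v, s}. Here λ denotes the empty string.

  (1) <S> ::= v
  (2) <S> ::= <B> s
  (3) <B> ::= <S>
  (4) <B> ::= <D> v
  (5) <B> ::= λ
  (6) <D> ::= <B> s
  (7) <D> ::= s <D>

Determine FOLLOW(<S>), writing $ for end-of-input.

{$, s}

FIRST(<S>): from <S>::=v we get {v}; from <S>::=<B> s we get {s, v}. So FIRST(<S>) = {s, v}.
FIRST(<B>): from <B>::=<S> we get {s, v}; from <B>::=<D> v we get {s, v}; from <B>::=λ we get {λ}. So FIRST(<B>) = {λ, s, v}.
FIRST(<D>): from <D>::=<B> s we get {s, v}; from <D>::=s <D> we get {s}. So FIRST(<D>) = {s, v}.
FOLLOW(<S>) includes $ since <S> is the start symbol.
FOLLOW(<B>): in <S>::=<B> s, <B> is followed by s with FIRST {s}; in <D>::=<B> s, <B> is followed by s with FIRST {s}. Thus FOLLOW(<B>) = {s}.
FOLLOW(<S>): in <B>::=<S>, the suffix after <S> is empty, so FOLLOW(<S>) ⊇ FOLLOW(<B>) = {s}. Thus FOLLOW(<S>) = {$, s}.
FOLLOW(<D>): in <B>::=<D> v, <D> is followed by v with FIRST {v}; in <D>::=s <D>, the suffix after <D> is empty (adds nothing new). Thus FOLLOW(<D>) = {v}.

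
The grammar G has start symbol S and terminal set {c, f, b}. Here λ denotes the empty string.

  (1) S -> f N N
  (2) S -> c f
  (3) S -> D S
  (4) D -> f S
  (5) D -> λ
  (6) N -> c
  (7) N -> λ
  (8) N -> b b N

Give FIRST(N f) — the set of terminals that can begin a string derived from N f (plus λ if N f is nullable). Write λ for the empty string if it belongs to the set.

{b, c, f}

FIRST(D) = {λ, f}
FIRST(N) = {λ, b, c}
FIRST(S) = {c, f}  (via D S)
FIRST(N f): take FIRST of each symbol in turn, carrying on past any symbol whose FIRST contains λ; result {b, c, f}.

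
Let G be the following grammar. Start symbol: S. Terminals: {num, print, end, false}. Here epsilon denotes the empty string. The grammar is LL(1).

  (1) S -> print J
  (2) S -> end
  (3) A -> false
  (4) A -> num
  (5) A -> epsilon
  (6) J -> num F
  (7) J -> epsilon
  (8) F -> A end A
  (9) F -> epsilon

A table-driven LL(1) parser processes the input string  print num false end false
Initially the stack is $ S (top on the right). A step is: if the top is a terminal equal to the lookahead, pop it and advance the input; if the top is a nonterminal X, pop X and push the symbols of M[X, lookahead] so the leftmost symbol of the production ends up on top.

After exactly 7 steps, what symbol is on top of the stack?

end

step 1: stack=$ S  input=print num false end false $  — expand S -> print J
step 2: stack=$ J print  input=print num false end false $  — match print
step 3: stack=$ J  input=num false end false $  — expand J -> num F
step 4: stack=$ F num  input=num false end false $  — match num
step 5: stack=$ F  input=false end false $  — expand F -> A end A
step 6: stack=$ A end A  input=false end false $  — expand A -> false
step 7: stack=$ A end false  input=false end false $  — match false
Stack after step 7: $ A end (top = end).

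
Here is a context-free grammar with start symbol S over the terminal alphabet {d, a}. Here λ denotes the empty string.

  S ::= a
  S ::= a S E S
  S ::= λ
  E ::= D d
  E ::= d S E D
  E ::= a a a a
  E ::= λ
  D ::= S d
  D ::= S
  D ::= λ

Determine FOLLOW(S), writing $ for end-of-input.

FIRST(S) = {λ, a}
FIRST(D) = {λ, a, d}  (via S d, S)
FIRST(E) = {λ, a, d}  (via D d)
FOLLOW(S) includes $ since S is the start symbol.
FOLLOW(S): in S::=a S E S (occurrence 1), S is followed by E S with FIRST {λ, a, d}; in S::=a S E S (occurrence 1), the suffix after S is nullable (adds nothing new); in S::=a S E S (occurrence 2), the suffix after S is empty (adds nothing new); in E::=d S E D, S is followed by E D with FIRST {λ, a, d}; in E::=d S E D, the suffix after S is nullable, so FOLLOW(S) ⊇ FOLLOW(E) = {$, a, d}; in D::=S d, S is followed by d with FIRST {d}; in D::=S, the suffix after S is empty, so FOLLOW(S) ⊇ FOLLOW(D) = {$, a, d}. Thus FOLLOW(S) = {$, a, d}.
FOLLOW(E): in S::=a S E S, E is followed by S with FIRST {λ, a}; in S::=a S E S, the suffix after E is nullable, so FOLLOW(E) ⊇ FOLLOW(S) = {$, a, d}; in E::=d S E D, E is followed by D with FIRST {λ, a, d}; in E::=d S E D, the suffix after E is nullable (adds nothing new). Thus FOLLOW(E) = {$, a, d}.
FOLLOW(D): in E::=D d, D is followed by d with FIRST {d}; in E::=d S E D, the suffix after D is empty, so FOLLOW(D) ⊇ FOLLOW(E) = {$, a, d}. Thus FOLLOW(D) = {$, a, d}.

{$, a, d}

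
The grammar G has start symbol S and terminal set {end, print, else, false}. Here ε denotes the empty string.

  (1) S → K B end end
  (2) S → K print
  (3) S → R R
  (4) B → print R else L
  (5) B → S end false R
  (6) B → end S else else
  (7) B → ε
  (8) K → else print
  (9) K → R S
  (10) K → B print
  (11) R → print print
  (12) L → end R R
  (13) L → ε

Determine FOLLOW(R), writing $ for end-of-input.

{$, else, end, print}

FIRST(R): from R→print print we get {print}. So FIRST(R) = {print}.
FIRST(L): from L→end R R we get {end}; from L→ε we get {ε}. So FIRST(L) = {ε, end}.
FIRST(S): from S→K B end end we get {else, end, print}; from S→K print we get {else, end, print}; from S→R R we get {print}. So FIRST(S) = {else, end, print}.
FIRST(B): from B→print R else L we get {print}; from B→S end false R we get {else, end, print}; from B→end S else else we get {end}; from B→ε we get {ε}. So FIRST(B) = {ε, else, end, print}.
FIRST(K): from K→else print we get {else}; from K→R S we get {print}; from K→B print we get {else, end, print}. So FIRST(K) = {else, end, print}.
FOLLOW(S) includes $ since S is the start symbol.
FOLLOW(B): in S→K B end end, B is followed by end end with FIRST {end}; in K→B print, B is followed by print with FIRST {print}. Thus FOLLOW(B) = {end, print}.
FOLLOW(K): in S→K B end end, K is followed by B end end with FIRST {else, end, print}; in S→K print, K is followed by print with FIRST {print}. Thus FOLLOW(K) = {else, end, print}.
FOLLOW(S): in B→S end false R, S is followed by end false R with FIRST {end}; in B→end S else else, S is followed by else else with FIRST {else}; in K→R S, the suffix after S is empty, so FOLLOW(S) ⊇ FOLLOW(K) = {else, end, print}. Thus FOLLOW(S) = {$, else, end, print}.
FOLLOW(L): in B→print R else L, the suffix after L is empty, so FOLLOW(L) ⊇ FOLLOW(B) = {end, print}. Thus FOLLOW(L) = {end, print}.
FOLLOW(R): in S→R R (occurrence 1), R is followed by R with FIRST {print}; in S→R R (occurrence 2), the suffix after R is empty, so FOLLOW(R) ⊇ FOLLOW(S) = {$, else, end, print}; in B→print R else L, R is followed by else L with FIRST {else}; in B→S end false R, the suffix after R is empty, so FOLLOW(R) ⊇ FOLLOW(B) = {end, print}; in K→R S, R is followed by S with FIRST {else, end, print}; in L→end R R (occurrence 1), R is followed by R with FIRST {print}; in L→end R R (occurrence 2), the suffix after R is empty, so FOLLOW(R) ⊇ FOLLOW(L) = {end, print}. Thus FOLLOW(R) = {$, else, end, print}.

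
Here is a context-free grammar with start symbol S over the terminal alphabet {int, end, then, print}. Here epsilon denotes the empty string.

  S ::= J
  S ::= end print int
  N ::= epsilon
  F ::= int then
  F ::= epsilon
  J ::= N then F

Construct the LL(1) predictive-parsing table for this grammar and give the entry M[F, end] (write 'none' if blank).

none

FIRST(N): from N::=epsilon we get {epsilon}. So FIRST(N) = {epsilon}.
FIRST(F): from F::=int then we get {int}; from F::=epsilon we get {epsilon}. So FIRST(F) = {epsilon, int}.
FIRST(J): from J::=N then F we get {then}. So FIRST(J) = {then}.
FIRST(S): from S::=J we get {then}; from S::=end print int we get {end}. So FIRST(S) = {end, then}.
FOLLOW(S) includes $ since S is the start symbol.
FOLLOW(J): in S::=J, the suffix after J is empty, so FOLLOW(J) ⊇ FOLLOW(S) = {$}. Thus FOLLOW(J) = {$}.
FOLLOW(F): in J::=N then F, the suffix after F is empty, so FOLLOW(F) ⊇ FOLLOW(J) = {$}. Thus FOLLOW(F) = {$}.
For F ::= int then: FIRST(int then) = {int}, so it goes in M[F, t] for t ∈ {int}.
For F ::= epsilon: FIRST(epsilon) = {epsilon}, so it goes in M[F, t] for t ∈ {}; since epsilon ∈ FIRST, also for every t ∈ FOLLOW(F) = {$}.
None of these place a production in M[F, end].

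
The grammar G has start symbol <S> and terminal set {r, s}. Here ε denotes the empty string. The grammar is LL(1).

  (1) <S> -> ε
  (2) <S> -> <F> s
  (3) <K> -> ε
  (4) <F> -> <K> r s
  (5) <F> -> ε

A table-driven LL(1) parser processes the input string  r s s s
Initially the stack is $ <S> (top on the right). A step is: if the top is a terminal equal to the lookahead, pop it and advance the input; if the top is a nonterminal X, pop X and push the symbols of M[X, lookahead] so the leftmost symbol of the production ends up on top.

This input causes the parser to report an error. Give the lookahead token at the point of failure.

     Stack        Input      Action
  1  $ <S>        r s s s $  expand <S> -> <F> s
  2  $ s <F>      r s s s $  expand <F> -> <K> r s
  3  $ s s r <K>  r s s s $  expand <K> -> ε
  4  $ s s r      r s s s $  match r
  5  $ s s        s s s $    match s
  6  $ s          s s $      match s
  7  $            s $        error: stack empty but input remains

s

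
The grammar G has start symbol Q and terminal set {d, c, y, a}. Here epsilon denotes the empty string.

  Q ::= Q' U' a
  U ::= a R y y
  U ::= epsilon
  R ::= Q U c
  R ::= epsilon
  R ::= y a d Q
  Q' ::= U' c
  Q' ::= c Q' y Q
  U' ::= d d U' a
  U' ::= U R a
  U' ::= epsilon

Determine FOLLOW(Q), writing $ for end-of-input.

FIRST(U) = {epsilon, a}
FIRST(Q) = {a, c, d, y}  (via Q' U' a)
FIRST(R) = {epsilon, a, c, d, y}  (via Q U c)
FIRST(U') = {epsilon, a, c, d, y}  (via U R a)
FIRST(Q') = {a, c, d, y}  (via U' c)
FOLLOW(Q) includes $ since Q is the start symbol.
FOLLOW(U): in R::=Q U c, U is followed by c with FIRST {c}; in U'::=U R a, U is followed by R a with FIRST {a, c, d, y}. Thus FOLLOW(U) = {a, c, d, y}.
FOLLOW(R): in U::=a R y y, R is followed by y y with FIRST {y}; in U'::=U R a, R is followed by a with FIRST {a}. Thus FOLLOW(R) = {a, y}.
FOLLOW(Q'): in Q::=Q' U' a, Q' is followed by U' a with FIRST {a, c, d, y}; in Q'::=c Q' y Q, Q' is followed by y Q with FIRST {y}. Thus FOLLOW(Q') = {a, c, d, y}.
FOLLOW(Q): in R::=Q U c, Q is followed by U c with FIRST {a, c}; in R::=y a d Q, the suffix after Q is empty, so FOLLOW(Q) ⊇ FOLLOW(R) = {a, y}; in Q'::=c Q' y Q, the suffix after Q is empty, so FOLLOW(Q) ⊇ FOLLOW(Q') = {a, c, d, y}. Thus FOLLOW(Q) = {$, a, c, d, y}.
FOLLOW(U'): in Q::=Q' U' a, U' is followed by a with FIRST {a}; in Q'::=U' c, U' is followed by c with FIRST {c}; in U'::=d d U' a, U' is followed by a with FIRST {a}. Thus FOLLOW(U') = {a, c}.

{$, a, c, d, y}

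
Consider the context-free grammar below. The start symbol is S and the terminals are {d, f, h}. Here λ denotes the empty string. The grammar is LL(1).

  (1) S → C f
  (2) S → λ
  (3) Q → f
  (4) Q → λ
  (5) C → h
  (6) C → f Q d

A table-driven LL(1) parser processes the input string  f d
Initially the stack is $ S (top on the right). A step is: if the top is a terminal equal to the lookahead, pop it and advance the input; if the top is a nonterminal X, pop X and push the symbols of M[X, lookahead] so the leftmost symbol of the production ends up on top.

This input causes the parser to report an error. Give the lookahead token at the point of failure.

     Stack      Input  Action
  1  $ S        f d $  expand S → C f
  2  $ f C      f d $  expand C → f Q d
  3  $ f d Q f  f d $  match f
  4  $ f d Q    d $    expand Q → λ
  5  $ f d      d $    match d
  6  $ f        $      error: top is terminal f but lookahead is $

$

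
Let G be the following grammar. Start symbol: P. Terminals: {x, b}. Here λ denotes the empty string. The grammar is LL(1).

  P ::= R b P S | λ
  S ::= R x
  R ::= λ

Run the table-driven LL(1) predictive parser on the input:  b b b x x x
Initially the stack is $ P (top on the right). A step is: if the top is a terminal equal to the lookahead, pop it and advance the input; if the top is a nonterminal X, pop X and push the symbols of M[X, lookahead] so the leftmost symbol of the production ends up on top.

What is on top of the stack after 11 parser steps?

R

      Stack          Input          Action
   1  $ P            b b b x x x $  expand P ::= R b P S
   2  $ S P b R      b b b x x x $  expand R ::= λ
   3  $ S P b        b b b x x x $  match b
   4  $ S P          b b x x x $    expand P ::= R b P S
   5  $ S S P b R    b b x x x $    expand R ::= λ
   6  $ S S P b      b b x x x $    match b
   7  $ S S P        b x x x $      expand P ::= R b P S
   8  $ S S S P b R  b x x x $      expand R ::= λ
   9  $ S S S P b    b x x x $      match b
  10  $ S S S P      x x x $        expand P ::= λ
  11  $ S S S        x x x $        expand S ::= R x
Stack after step 11: $ S S x R (top = R).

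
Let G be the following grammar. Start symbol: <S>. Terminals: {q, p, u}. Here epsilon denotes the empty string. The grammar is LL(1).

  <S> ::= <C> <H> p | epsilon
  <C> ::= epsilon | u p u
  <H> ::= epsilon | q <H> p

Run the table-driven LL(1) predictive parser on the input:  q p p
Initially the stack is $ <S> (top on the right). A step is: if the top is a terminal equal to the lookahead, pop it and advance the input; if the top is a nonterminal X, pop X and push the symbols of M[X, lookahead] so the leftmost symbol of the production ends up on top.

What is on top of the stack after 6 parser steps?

step 1: stack=$ <S>  input=q p p $  — expand <S> ::= <C> <H> p
step 2: stack=$ p <H> <C>  input=q p p $  — expand <C> ::= epsilon
step 3: stack=$ p <H>  input=q p p $  — expand <H> ::= q <H> p
step 4: stack=$ p p <H> q  input=q p p $  — match q
step 5: stack=$ p p <H>  input=p p $  — expand <H> ::= epsilon
step 6: stack=$ p p  input=p p $  — match p
Stack after step 6: $ p (top = p).

p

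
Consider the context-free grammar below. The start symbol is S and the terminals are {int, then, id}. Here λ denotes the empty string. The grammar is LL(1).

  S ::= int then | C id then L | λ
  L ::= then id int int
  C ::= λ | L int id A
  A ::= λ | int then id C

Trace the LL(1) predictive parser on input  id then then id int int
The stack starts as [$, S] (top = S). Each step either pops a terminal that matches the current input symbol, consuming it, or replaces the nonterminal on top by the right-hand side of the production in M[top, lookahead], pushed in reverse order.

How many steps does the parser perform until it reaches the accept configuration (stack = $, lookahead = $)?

9

     Stack              Input                      Action
  1  $ S                id then then id int int $  expand S ::= C id then L
  2  $ L then id C      id then then id int int $  expand C ::= λ
  3  $ L then id        id then then id int int $  match id
  4  $ L then           then then id int int $     match then
  5  $ L                then id int int $          expand L ::= then id int int
  6  $ int int id then  then id int int $          match then
  7  $ int int id       id int int $               match id
  8  $ int int          int int $                  match int
  9  $ int              int $                      match int
Accept reached after 9 steps.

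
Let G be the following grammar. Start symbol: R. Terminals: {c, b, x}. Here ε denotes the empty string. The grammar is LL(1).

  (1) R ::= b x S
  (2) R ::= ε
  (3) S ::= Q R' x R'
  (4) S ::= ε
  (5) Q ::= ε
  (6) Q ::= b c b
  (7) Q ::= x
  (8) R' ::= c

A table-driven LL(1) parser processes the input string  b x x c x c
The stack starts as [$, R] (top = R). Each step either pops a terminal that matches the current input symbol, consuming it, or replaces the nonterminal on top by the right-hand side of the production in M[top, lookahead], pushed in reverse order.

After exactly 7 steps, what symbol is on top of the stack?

c

     Stack        Input          Action
  1  $ R          b x x c x c $  expand R ::= b x S
  2  $ S x b      b x x c x c $  match b
  3  $ S x        x x c x c $    match x
  4  $ S          x c x c $      expand S ::= Q R' x R'
  5  $ R' x R' Q  x c x c $      expand Q ::= x
  6  $ R' x R' x  x c x c $      match x
  7  $ R' x R'    c x c $        expand R' ::= c
Stack after step 7: $ R' x c (top = c).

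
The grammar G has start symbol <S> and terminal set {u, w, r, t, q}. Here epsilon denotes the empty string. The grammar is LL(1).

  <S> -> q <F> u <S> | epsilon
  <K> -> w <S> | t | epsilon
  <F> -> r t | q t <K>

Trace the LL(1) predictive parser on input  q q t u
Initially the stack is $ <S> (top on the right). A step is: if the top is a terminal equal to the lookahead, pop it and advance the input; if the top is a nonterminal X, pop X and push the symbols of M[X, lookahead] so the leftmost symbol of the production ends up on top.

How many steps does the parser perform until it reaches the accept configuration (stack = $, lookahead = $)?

8

     Stack            Input      Action
  1  $ <S>            q q t u $  expand <S> -> q <F> u <S>
  2  $ <S> u <F> q    q q t u $  match q
  3  $ <S> u <F>      q t u $    expand <F> -> q t <K>
  4  $ <S> u <K> t q  q t u $    match q
  5  $ <S> u <K> t    t u $      match t
  6  $ <S> u <K>      u $        expand <K> -> epsilon
  7  $ <S> u          u $        match u
  8  $ <S>            $          expand <S> -> epsilon
Accept reached after 8 steps.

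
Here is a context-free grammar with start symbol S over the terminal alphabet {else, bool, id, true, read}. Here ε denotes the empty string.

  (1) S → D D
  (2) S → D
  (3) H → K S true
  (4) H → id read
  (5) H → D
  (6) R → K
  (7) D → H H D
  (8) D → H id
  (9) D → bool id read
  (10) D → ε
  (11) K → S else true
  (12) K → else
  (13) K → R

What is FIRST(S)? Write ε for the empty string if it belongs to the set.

{ε, bool, else, id}

FIRST(S) = {ε, bool, else, id}  (via D D, D)
FIRST(H) = {ε, bool, else, id}  (via K S true, D)
FIRST(D) = {ε, bool, else, id}  (via H H D, H id)
FIRST(R) = {bool, else, id}  (via K)
FIRST(K) = {bool, else, id}  (via S else true, R)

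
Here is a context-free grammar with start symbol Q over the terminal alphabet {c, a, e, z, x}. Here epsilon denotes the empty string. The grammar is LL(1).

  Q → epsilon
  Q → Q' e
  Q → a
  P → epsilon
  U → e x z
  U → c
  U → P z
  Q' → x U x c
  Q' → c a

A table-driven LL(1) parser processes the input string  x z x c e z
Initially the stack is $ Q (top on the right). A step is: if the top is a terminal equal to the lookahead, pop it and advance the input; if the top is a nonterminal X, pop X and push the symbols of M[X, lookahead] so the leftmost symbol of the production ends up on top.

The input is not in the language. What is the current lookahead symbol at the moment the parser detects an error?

step 1: stack=$ Q  input=x z x c e z $  — expand Q → Q' e
step 2: stack=$ e Q'  input=x z x c e z $  — expand Q' → x U x c
step 3: stack=$ e c x U x  input=x z x c e z $  — match x
step 4: stack=$ e c x U  input=z x c e z $  — expand U → P z
step 5: stack=$ e c x z P  input=z x c e z $  — expand P → epsilon
step 6: stack=$ e c x z  input=z x c e z $  — match z
step 7: stack=$ e c x  input=x c e z $  — match x
step 8: stack=$ e c  input=c e z $  — match c
step 9: stack=$ e  input=e z $  — match e
step 10: stack=$  input=z $  — error: stack empty but input remains

z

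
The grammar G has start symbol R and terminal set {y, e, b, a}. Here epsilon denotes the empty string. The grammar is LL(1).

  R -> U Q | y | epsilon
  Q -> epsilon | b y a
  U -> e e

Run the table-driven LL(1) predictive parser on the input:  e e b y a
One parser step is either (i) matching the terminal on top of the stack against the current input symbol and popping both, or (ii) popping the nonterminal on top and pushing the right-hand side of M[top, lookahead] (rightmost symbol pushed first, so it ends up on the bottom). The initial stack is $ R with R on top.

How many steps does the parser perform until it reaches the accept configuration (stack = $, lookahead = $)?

8

step 1: stack=$ R  input=e e b y a $  — expand R -> U Q
step 2: stack=$ Q U  input=e e b y a $  — expand U -> e e
step 3: stack=$ Q e e  input=e e b y a $  — match e
step 4: stack=$ Q e  input=e b y a $  — match e
step 5: stack=$ Q  input=b y a $  — expand Q -> b y a
step 6: stack=$ a y b  input=b y a $  — match b
step 7: stack=$ a y  input=y a $  — match y
step 8: stack=$ a  input=a $  — match a
Accept reached after 8 steps.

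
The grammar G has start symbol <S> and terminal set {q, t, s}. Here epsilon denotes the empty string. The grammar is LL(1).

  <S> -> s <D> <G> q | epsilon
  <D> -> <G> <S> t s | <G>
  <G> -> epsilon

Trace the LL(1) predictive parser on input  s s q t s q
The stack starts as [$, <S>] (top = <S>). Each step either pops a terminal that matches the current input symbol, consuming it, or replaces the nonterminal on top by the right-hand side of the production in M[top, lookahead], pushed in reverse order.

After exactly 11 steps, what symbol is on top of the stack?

s

step 1: stack=$ <S>  input=s s q t s q $  — expand <S> -> s <D> <G> q
step 2: stack=$ q <G> <D> s  input=s s q t s q $  — match s
step 3: stack=$ q <G> <D>  input=s q t s q $  — expand <D> -> <G> <S> t s
step 4: stack=$ q <G> s t <S> <G>  input=s q t s q $  — expand <G> -> epsilon
step 5: stack=$ q <G> s t <S>  input=s q t s q $  — expand <S> -> s <D> <G> q
step 6: stack=$ q <G> s t q <G> <D> s  input=s q t s q $  — match s
step 7: stack=$ q <G> s t q <G> <D>  input=q t s q $  — expand <D> -> <G>
step 8: stack=$ q <G> s t q <G> <G>  input=q t s q $  — expand <G> -> epsilon
step 9: stack=$ q <G> s t q <G>  input=q t s q $  — expand <G> -> epsilon
step 10: stack=$ q <G> s t q  input=q t s q $  — match q
step 11: stack=$ q <G> s t  input=t s q $  — match t
Stack after step 11: $ q <G> s (top = s).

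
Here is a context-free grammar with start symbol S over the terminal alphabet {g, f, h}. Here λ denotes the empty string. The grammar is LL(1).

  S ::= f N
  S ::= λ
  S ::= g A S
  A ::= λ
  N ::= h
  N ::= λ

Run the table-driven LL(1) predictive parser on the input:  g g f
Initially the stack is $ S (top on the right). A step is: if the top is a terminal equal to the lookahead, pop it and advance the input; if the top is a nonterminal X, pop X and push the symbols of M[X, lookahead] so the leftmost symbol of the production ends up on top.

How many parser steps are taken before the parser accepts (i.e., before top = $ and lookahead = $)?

step 1: stack=$ S  input=g g f $  — expand S ::= g A S
step 2: stack=$ S A g  input=g g f $  — match g
step 3: stack=$ S A  input=g f $  — expand A ::= λ
step 4: stack=$ S  input=g f $  — expand S ::= g A S
step 5: stack=$ S A g  input=g f $  — match g
step 6: stack=$ S A  input=f $  — expand A ::= λ
step 7: stack=$ S  input=f $  — expand S ::= f N
step 8: stack=$ N f  input=f $  — match f
step 9: stack=$ N  input=$  — expand N ::= λ
Accept reached after 9 steps.

9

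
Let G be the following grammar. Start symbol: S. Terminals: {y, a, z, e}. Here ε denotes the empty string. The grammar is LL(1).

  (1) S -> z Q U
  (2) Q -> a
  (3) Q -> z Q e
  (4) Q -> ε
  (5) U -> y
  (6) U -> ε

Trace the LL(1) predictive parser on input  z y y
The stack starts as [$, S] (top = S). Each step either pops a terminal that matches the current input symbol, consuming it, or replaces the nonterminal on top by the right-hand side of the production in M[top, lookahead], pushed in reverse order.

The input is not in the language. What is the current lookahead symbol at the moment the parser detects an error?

y

     Stack    Input    Action
  1  $ S      z y y $  expand S -> z Q U
  2  $ U Q z  z y y $  match z
  3  $ U Q    y y $    expand Q -> ε
  4  $ U      y y $    expand U -> y
  5  $ y      y y $    match y
  6  $        y $      error: stack empty but input remains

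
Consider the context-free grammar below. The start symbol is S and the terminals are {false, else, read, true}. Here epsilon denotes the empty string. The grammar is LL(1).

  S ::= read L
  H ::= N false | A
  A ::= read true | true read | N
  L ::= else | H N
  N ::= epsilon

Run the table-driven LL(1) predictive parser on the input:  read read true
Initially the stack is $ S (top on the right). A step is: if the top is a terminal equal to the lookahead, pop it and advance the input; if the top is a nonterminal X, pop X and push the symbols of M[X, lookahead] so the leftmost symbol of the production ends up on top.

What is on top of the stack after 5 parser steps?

step 1: stack=$ S  input=read read true $  — expand S ::= read L
step 2: stack=$ L read  input=read read true $  — match read
step 3: stack=$ L  input=read true $  — expand L ::= H N
step 4: stack=$ N H  input=read true $  — expand H ::= A
step 5: stack=$ N A  input=read true $  — expand A ::= read true
Stack after step 5: $ N true read (top = read).

read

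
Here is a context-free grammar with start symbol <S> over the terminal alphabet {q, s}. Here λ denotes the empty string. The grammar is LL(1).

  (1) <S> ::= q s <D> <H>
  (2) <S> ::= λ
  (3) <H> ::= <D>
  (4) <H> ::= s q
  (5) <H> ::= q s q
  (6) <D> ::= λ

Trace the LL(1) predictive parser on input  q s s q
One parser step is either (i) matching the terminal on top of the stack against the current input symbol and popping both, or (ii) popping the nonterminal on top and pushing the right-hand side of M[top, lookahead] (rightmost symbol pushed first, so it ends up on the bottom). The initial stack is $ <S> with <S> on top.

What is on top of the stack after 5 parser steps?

s

step 1: stack=$ <S>  input=q s s q $  — expand <S> ::= q s <D> <H>
step 2: stack=$ <H> <D> s q  input=q s s q $  — match q
step 3: stack=$ <H> <D> s  input=s s q $  — match s
step 4: stack=$ <H> <D>  input=s q $  — expand <D> ::= λ
step 5: stack=$ <H>  input=s q $  — expand <H> ::= s q
Stack after step 5: $ q s (top = s).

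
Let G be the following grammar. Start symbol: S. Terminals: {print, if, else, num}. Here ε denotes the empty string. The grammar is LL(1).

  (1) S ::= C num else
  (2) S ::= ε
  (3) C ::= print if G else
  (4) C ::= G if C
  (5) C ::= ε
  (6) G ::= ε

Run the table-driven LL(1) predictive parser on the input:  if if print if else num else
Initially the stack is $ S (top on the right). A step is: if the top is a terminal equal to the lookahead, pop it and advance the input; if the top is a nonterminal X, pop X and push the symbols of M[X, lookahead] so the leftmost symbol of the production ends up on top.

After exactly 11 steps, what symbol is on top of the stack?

else

      Stack                       Input                           Action
   1  $ S                         if if print if else num else $  expand S ::= C num else
   2  $ else num C                if if print if else num else $  expand C ::= G if C
   3  $ else num C if G           if if print if else num else $  expand G ::= ε
   4  $ else num C if             if if print if else num else $  match if
   5  $ else num C                if print if else num else $     expand C ::= G if C
   6  $ else num C if G           if print if else num else $     expand G ::= ε
   7  $ else num C if             if print if else num else $     match if
   8  $ else num C                print if else num else $        expand C ::= print if G else
   9  $ else num else G if print  print if else num else $        match print
  10  $ else num else G if        if else num else $              match if
  11  $ else num else G           else num else $                 expand G ::= ε
Stack after step 11: $ else num else (top = else).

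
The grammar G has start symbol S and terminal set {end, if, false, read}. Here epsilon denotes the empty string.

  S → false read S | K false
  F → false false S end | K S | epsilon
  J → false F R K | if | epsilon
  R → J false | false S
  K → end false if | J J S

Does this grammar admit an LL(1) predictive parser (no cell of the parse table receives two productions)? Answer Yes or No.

FIRST(S) = {end, false, if}
FIRST(F) = {epsilon, end, false, if}
FIRST(J) = {epsilon, false, if}
FIRST(R) = {false, if}
FIRST(K) = {end, false, if}
FOLLOW(S) = {$, end, false, if}
FOLLOW(F) = {false, if}
FOLLOW(J) = {end, false, if}
FOLLOW(R) = {end, false, if}
FOLLOW(K) = {end, false, if}
Cell M[F, false] receives both F → false false S end and F → K S and F → epsilon — the grammar is not LL(1).

No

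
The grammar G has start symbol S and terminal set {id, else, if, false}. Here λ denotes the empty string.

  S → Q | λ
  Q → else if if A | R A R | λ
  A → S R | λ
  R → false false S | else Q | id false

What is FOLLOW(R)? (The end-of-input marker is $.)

FIRST(R): from R→false false S we get {false}; from R→else Q we get {else}; from R→id false we get {id}. So FIRST(R) = {else, false, id}.
FIRST(Q): from Q→else if if A we get {else}; from Q→R A R we get {else, false, id}; from Q→λ we get {λ}. So FIRST(Q) = {λ, else, false, id}.
FIRST(S): from S→Q we get {λ, else, false, id}; from S→λ we get {λ}. So FIRST(S) = {λ, else, false, id}.
FIRST(A): from A→S R we get {else, false, id}; from A→λ we get {λ}. So FIRST(A) = {λ, else, false, id}.
FOLLOW(S) includes $ since S is the start symbol.
FOLLOW(S): in A→S R, S is followed by R with FIRST {else, false, id}; in R→false false S, the suffix after S is empty, so FOLLOW(S) ⊇ FOLLOW(R) = {$, else, false, id}. Thus FOLLOW(S) = {$, else, false, id}.
FOLLOW(Q): in S→Q, the suffix after Q is empty, so FOLLOW(Q) ⊇ FOLLOW(S) = {$, else, false, id}; in R→else Q, the suffix after Q is empty, so FOLLOW(Q) ⊇ FOLLOW(R) = {$, else, false, id}. Thus FOLLOW(Q) = {$, else, false, id}.
FOLLOW(A): in Q→else if if A, the suffix after A is empty, so FOLLOW(A) ⊇ FOLLOW(Q) = {$, else, false, id}; in Q→R A R, A is followed by R with FIRST {else, false, id}. Thus FOLLOW(A) = {$, else, false, id}.
FOLLOW(R): in Q→R A R (occurrence 1), R is followed by A R with FIRST {else, false, id}; in Q→R A R (occurrence 2), the suffix after R is empty, so FOLLOW(R) ⊇ FOLLOW(Q) = {$, else, false, id}; in A→S R, the suffix after R is empty, so FOLLOW(R) ⊇ FOLLOW(A) = {$, else, false, id}. Thus FOLLOW(R) = {$, else, false, id}.

{$, else, false, id}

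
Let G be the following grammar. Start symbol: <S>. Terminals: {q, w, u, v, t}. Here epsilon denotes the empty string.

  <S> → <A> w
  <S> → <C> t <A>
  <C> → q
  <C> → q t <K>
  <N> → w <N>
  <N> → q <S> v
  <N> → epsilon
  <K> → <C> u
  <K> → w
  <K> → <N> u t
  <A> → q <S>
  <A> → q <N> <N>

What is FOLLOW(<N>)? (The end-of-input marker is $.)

FIRST(<C>): from <C>→q we get {q}; from <C>→q t <K> we get {q}. So FIRST(<C>) = {q}.
FIRST(<N>): from <N>→w <N> we get {w}; from <N>→q <S> v we get {q}; from <N>→epsilon we get {epsilon}. So FIRST(<N>) = {epsilon, q, w}.
FIRST(<A>): from <A>→q <S> we get {q}; from <A>→q <N> <N> we get {q}. So FIRST(<A>) = {q}.
FIRST(<S>): from <S>→<A> w we get {q}; from <S>→<C> t <A> we get {q}. So FIRST(<S>) = {q}.
FIRST(<K>): from <K>→<C> u we get {q}; from <K>→w we get {w}; from <K>→<N> u t we get {q, u, w}. So FIRST(<K>) = {q, u, w}.
FOLLOW(<S>) includes $ since <S> is the start symbol.
FOLLOW(<C>): in <S>→<C> t <A>, <C> is followed by t <A> with FIRST {t}; in <K>→<C> u, <C> is followed by u with FIRST {u}. Thus FOLLOW(<C>) = {t, u}.
FOLLOW(<K>): in <C>→q t <K>, the suffix after <K> is empty, so FOLLOW(<K>) ⊇ FOLLOW(<C>) = {t, u}. Thus FOLLOW(<K>) = {t, u}.
FOLLOW(<S>): in <N>→q <S> v, <S> is followed by v with FIRST {v}; in <A>→q <S>, the suffix after <S> is empty, so FOLLOW(<S>) ⊇ FOLLOW(<A>) = {$, v, w}. Thus FOLLOW(<S>) = {$, v, w}.
FOLLOW(<A>): in <S>→<A> w, <A> is followed by w with FIRST {w}; in <S>→<C> t <A>, the suffix after <A> is empty, so FOLLOW(<A>) ⊇ FOLLOW(<S>) = {$, v, w}. Thus FOLLOW(<A>) = {$, v, w}.
FOLLOW(<N>): in <N>→w <N>, the suffix after <N> is empty (adds nothing new); in <K>→<N> u t, <N> is followed by u t with FIRST {u}; in <A>→q <N> <N> (occurrence 1), <N> is followed by <N> with FIRST {epsilon, q, w}; in <A>→q <N> <N> (occurrence 1), the suffix after <N> is nullable, so FOLLOW(<N>) ⊇ FOLLOW(<A>) = {$, v, w}; in <A>→q <N> <N> (occurrence 2), the suffix after <N> is empty, so FOLLOW(<N>) ⊇ FOLLOW(<A>) = {$, v, w}. Thus FOLLOW(<N>) = {$, q, u, v, w}.

{$, q, u, v, w}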